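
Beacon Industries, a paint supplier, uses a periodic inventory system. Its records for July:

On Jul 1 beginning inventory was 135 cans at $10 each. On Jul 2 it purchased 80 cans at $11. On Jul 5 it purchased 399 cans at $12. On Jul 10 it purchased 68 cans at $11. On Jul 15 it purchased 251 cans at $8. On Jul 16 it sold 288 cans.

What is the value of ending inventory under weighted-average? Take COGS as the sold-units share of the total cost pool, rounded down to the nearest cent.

Jul 16, sell 288: 288/933 × $9,774.00 → $3,017.05
Ending inventory (cost pool remaining) = $6,756.95

Ending inventory = $6,756.95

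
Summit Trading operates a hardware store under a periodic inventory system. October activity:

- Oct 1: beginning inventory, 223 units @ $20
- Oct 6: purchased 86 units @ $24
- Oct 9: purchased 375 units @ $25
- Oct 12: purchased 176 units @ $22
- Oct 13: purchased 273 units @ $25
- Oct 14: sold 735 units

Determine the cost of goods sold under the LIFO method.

COGS = $17,847

Oct 14, 735 sold [LIFO — newest first]: 273 @ $25 + 176 @ $22 + 286 @ $25 = $17,847
Ending inventory: 223 @ $20 + 86 @ $24 + 89 @ $25 = $8,749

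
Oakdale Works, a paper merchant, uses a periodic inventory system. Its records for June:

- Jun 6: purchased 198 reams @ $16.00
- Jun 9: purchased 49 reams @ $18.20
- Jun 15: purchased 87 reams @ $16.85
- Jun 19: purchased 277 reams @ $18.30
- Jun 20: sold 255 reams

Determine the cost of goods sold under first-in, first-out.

Jun 20, 255 sold [FIFO — oldest first]: 198 @ $16.00 + 49 @ $18.20 + 8 @ $16.85 = $4,194.60
Ending inventory: 79 @ $16.85 + 277 @ $18.30 = $6,400.25

COGS = $4,194.60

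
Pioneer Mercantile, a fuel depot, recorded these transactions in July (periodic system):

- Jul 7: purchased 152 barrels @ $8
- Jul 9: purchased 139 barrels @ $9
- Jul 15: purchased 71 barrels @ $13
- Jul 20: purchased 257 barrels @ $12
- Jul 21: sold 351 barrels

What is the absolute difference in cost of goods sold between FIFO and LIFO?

FIFO COGS: 152 @ $8 + 139 @ $9 + 60 @ $13 = $3,247
LIFO COGS: 257 @ $12 + 71 @ $13 + 23 @ $9 = $4,214
Difference = |$3,247 − $4,214| = $967

$967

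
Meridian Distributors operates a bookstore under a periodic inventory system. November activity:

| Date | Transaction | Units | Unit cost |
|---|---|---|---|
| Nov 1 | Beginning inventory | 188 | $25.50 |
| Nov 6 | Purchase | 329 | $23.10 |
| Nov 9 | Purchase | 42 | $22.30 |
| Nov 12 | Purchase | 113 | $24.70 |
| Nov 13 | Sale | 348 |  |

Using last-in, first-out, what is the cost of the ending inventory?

Nov 13, 348 sold [LIFO — newest first]: 113 @ $24.70 + 42 @ $22.30 + 193 @ $23.10 = $8,186.00
Ending inventory: 188 @ $25.50 + 136 @ $23.10 = $7,935.60

Ending inventory = $7,935.60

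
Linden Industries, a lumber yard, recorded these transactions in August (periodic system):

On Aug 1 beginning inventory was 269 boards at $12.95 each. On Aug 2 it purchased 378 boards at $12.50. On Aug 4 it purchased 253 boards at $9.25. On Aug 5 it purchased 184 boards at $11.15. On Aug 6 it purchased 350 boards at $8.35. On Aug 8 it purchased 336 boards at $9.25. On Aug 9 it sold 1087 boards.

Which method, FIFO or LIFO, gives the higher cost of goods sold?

FIFO

FIFO COGS: 269 @ $12.95 + 378 @ $12.50 + 253 @ $9.25 + 184 @ $11.15 + 3 @ $8.35 = $12,625.45
LIFO COGS: 336 @ $9.25 + 350 @ $8.35 + 184 @ $11.15 + 217 @ $9.25 = $10,089.35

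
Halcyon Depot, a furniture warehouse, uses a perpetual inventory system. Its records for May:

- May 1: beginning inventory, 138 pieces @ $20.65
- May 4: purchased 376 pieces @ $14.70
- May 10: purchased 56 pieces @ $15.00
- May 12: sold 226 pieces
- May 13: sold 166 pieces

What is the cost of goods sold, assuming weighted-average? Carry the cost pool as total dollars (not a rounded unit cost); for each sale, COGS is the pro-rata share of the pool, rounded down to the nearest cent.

After May 1: 138 on hand, pool $2,849.70 (≈ $20.6500 each)
After May 4: 514 on hand, pool $8,376.90 (≈ $16.2975 each)
After May 10: 570 on hand, pool $9,216.90 (≈ $16.1700 each)
May 12, sell 226: 226/570 × $9,216.90 → $3,654.42
May 13, sell 166: 166/344 × $5,562.48 → $2,684.22
Total COGS = $3,654.42 + $2,684.22 = $6,338.64
Ending inventory (cost pool remaining) = $2,878.26
Check: goods available $9,216.90 = COGS $6,338.64 + ending $2,878.26

COGS = $6,338.64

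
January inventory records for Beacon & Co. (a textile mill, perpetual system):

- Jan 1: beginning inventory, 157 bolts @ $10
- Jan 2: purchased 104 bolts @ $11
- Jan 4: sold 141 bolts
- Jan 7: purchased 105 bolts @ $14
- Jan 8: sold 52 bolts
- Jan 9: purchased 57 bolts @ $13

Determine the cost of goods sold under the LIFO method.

Jan 4, 141 sold [LIFO — newest first]: 104 @ $11 + 37 @ $10 = $1,514
Jan 8, 52 sold [LIFO — newest first]: 52 @ $14 = $728
Total COGS = $1,514 + $728 = $2,242
Ending inventory: 120 @ $10 + 53 @ $14 + 57 @ $13 = $2,683
Check: goods available $4,925 = COGS $2,242 + ending $2,683

COGS = $2,242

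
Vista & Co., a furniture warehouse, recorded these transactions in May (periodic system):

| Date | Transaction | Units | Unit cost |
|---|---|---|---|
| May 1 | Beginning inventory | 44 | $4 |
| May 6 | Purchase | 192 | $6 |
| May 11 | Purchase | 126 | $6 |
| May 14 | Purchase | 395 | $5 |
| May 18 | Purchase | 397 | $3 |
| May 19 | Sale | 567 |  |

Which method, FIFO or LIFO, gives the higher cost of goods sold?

FIFO COGS: 44 @ $4 + 192 @ $6 + 126 @ $6 + 205 @ $5 = $3,109
LIFO COGS: 397 @ $3 + 170 @ $5 = $2,041

FIFO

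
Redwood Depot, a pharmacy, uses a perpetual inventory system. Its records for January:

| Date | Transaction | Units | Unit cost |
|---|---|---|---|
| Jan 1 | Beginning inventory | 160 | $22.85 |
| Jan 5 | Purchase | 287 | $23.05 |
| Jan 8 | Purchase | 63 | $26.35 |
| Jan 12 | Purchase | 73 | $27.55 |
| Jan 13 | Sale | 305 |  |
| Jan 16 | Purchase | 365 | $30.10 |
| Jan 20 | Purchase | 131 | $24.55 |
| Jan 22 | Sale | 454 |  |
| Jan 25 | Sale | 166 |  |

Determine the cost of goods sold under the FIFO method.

Jan 13, 305 sold [FIFO — oldest first]: 160 @ $22.85 + 145 @ $23.05 = $6,998.25
Jan 22, 454 sold [FIFO — oldest first]: 142 @ $23.05 + 63 @ $26.35 + 73 @ $27.55 + 176 @ $30.10 = $12,241.90
Jan 25, 166 sold [FIFO — oldest first]: 166 @ $30.10 = $4,996.60
Total COGS = $6,998.25 + $12,241.90 + $4,996.60 = $24,236.75
Ending inventory: 23 @ $30.10 + 131 @ $24.55 = $3,908.35
Check: goods available $28,145.10 = COGS $24,236.75 + ending $3,908.35

COGS = $24,236.75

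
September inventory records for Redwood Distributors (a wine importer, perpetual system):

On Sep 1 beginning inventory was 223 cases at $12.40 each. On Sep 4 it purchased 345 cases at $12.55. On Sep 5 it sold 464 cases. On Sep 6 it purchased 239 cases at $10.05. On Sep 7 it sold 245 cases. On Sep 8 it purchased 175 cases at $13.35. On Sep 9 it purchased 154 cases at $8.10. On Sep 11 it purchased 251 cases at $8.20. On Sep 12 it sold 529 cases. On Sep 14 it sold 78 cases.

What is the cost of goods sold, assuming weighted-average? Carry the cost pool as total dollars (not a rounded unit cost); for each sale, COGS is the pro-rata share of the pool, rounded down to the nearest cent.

After Sep 1: 223 on hand, pool $2,765.20 (≈ $12.4000 each)
After Sep 4: 568 on hand, pool $7,094.95 (≈ $12.4911 each)
Sep 5, sell 464: 464/568 × $7,094.95 → $5,795.87
After Sep 6: 343 on hand, pool $3,701.03 (≈ $10.7902 each)
Sep 7, sell 245: 245/343 × $3,701.03 → $2,643.59
After Sep 8: 273 on hand, pool $3,393.69 (≈ $12.4311 each)
After Sep 9: 427 on hand, pool $4,641.09 (≈ $10.8691 each)
After Sep 11: 678 on hand, pool $6,699.29 (≈ $9.8810 each)
Sep 12, sell 529: 529/678 × $6,699.29 → $5,227.02
Sep 14, sell 78: 78/149 × $1,472.27 → $770.71
Total COGS = $5,795.87 + $2,643.59 + $5,227.02 + $770.71 = $14,437.19
Ending inventory (cost pool remaining) = $701.56

COGS = $14,437.19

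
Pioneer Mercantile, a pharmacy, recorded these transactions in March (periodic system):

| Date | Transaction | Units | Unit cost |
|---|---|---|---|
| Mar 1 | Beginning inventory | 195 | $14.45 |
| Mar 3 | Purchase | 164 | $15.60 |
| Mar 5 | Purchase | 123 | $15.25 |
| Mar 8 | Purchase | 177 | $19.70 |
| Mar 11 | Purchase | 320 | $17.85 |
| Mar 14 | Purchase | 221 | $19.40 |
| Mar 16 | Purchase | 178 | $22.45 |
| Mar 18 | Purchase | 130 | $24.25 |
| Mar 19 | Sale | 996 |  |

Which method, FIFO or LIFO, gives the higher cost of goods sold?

LIFO

FIFO COGS: 195 @ $14.45 + 164 @ $15.60 + 123 @ $15.25 + 177 @ $19.70 + 320 @ $17.85 + 17 @ $19.40 = $16,780.60
LIFO COGS: 130 @ $24.25 + 178 @ $22.45 + 221 @ $19.40 + 320 @ $17.85 + 147 @ $19.70 = $20,043.90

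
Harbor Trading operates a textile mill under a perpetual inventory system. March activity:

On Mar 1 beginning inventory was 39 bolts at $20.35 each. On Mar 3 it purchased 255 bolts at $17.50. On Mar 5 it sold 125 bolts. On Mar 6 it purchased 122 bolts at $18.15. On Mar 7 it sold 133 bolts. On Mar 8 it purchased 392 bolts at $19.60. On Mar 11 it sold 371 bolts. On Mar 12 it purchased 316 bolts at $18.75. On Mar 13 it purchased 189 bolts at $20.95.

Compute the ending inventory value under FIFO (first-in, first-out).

Ending inventory = $13,392.95

Mar 5, 125 sold [FIFO — oldest first]: 39 @ $20.35 + 86 @ $17.50 = $2,298.65
Mar 7, 133 sold [FIFO — oldest first]: 133 @ $17.50 = $2,327.50
Mar 11, 371 sold [FIFO — oldest first]: 36 @ $17.50 + 122 @ $18.15 + 213 @ $19.60 = $7,019.10
Total COGS = $2,298.65 + $2,327.50 + $7,019.10 = $11,645.25
Ending inventory: 179 @ $19.60 + 316 @ $18.75 + 189 @ $20.95 = $13,392.95
Check: goods available $25,038.20 = COGS $11,645.25 + ending $13,392.95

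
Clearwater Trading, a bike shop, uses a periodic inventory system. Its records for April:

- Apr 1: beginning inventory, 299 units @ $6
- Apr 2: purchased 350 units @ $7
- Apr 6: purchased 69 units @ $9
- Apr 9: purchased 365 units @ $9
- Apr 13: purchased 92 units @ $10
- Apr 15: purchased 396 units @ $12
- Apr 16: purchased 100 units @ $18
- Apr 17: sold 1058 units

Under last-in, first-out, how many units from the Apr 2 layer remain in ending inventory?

Apr 17, 1058 sold [LIFO — newest first]: 100 @ $18 + 396 @ $12 + 92 @ $10 + 365 @ $9 + 69 @ $9 + 36 @ $7 = $11,630
Ending inventory: 299 @ $6 + 314 @ $7 = $3,992
Check: goods available $15,622 = COGS $11,630 + ending $3,992

314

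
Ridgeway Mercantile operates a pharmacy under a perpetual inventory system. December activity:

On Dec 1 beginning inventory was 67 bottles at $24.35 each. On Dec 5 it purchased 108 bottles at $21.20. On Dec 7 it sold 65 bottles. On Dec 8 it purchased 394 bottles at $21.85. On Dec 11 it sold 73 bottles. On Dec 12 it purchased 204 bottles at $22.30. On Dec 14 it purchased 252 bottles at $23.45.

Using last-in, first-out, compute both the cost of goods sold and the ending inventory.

COGS = $2,973.05; ending inventory = $20,015.50

Dec 7, 65 sold [LIFO — newest first]: 65 @ $21.20 = $1,378.00
Dec 11, 73 sold [LIFO — newest first]: 73 @ $21.85 = $1,595.05
Total COGS = $1,378.00 + $1,595.05 = $2,973.05
Ending inventory: 67 @ $24.35 + 43 @ $21.20 + 321 @ $21.85 + 204 @ $22.30 + 252 @ $23.45 = $20,015.50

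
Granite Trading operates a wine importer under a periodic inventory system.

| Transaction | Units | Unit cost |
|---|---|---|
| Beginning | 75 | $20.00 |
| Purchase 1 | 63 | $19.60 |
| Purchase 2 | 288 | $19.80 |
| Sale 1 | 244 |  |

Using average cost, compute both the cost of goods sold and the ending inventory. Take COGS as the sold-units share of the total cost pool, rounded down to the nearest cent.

Sale 1, sell 244: 244/426 × $8,437.20 → $4,832.57
Ending inventory (cost pool remaining) = $3,604.63
Check: goods available $8,437.20 = COGS $4,832.57 + ending $3,604.63

COGS = $4,832.57; ending inventory = $3,604.63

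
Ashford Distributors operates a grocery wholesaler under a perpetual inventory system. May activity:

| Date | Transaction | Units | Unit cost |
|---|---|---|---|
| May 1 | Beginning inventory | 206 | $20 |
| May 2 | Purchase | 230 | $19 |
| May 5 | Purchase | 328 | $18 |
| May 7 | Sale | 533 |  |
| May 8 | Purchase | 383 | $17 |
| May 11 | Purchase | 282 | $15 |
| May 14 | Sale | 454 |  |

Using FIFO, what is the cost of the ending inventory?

May 7, 533 sold [FIFO — oldest first]: 206 @ $20 + 230 @ $19 + 97 @ $18 = $10,236
May 14, 454 sold [FIFO — oldest first]: 231 @ $18 + 223 @ $17 = $7,949
Total COGS = $10,236 + $7,949 = $18,185
Ending inventory: 160 @ $17 + 282 @ $15 = $6,950

Ending inventory = $6,950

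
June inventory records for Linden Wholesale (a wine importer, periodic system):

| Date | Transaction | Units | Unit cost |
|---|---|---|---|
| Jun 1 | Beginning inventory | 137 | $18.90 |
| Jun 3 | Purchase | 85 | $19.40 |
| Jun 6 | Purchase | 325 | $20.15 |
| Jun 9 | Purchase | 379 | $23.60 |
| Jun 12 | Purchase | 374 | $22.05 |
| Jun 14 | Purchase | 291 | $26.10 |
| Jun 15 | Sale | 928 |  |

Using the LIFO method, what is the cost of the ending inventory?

Ending inventory = $13,524.65

Jun 15, 928 sold [LIFO — newest first]: 291 @ $26.10 + 374 @ $22.05 + 263 @ $23.60 = $22,048.60
Ending inventory: 137 @ $18.90 + 85 @ $19.40 + 325 @ $20.15 + 116 @ $23.60 = $13,524.65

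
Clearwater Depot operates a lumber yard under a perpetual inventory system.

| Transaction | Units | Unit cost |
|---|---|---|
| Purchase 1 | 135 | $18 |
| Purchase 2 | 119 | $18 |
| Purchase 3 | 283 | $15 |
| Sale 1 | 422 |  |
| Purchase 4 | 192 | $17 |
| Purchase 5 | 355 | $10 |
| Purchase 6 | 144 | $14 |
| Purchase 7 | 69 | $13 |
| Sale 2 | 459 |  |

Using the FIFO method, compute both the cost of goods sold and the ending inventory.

COGS = $13,601; ending inventory = $4,943

Sale 1 (422) [FIFO — oldest first]: 135 @ $18 + 119 @ $18 + 168 @ $15 = $7,092
Sale 2 (459) [FIFO — oldest first]: 115 @ $15 + 192 @ $17 + 152 @ $10 = $6,509
Total COGS = $7,092 + $6,509 = $13,601
Ending inventory: 203 @ $10 + 144 @ $14 + 69 @ $13 = $4,943
Check: goods available $18,544 = COGS $13,601 + ending $4,943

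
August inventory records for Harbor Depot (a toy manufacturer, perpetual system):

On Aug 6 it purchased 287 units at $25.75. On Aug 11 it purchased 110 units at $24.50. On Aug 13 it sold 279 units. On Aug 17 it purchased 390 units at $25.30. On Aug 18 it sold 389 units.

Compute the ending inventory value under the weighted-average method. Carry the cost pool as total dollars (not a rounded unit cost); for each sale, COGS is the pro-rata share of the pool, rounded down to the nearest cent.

After Aug 6: 287 on hand, pool $7,390.25 (≈ $25.7500 each)
After Aug 11: 397 on hand, pool $10,085.25 (≈ $25.4037 each)
Aug 13, sell 279: 279/397 × $10,085.25 → $7,087.61
After Aug 17: 508 on hand, pool $12,864.64 (≈ $25.3241 each)
Aug 18, sell 389: 389/508 × $12,864.64 → $9,851.07
Total COGS = $7,087.61 + $9,851.07 = $16,938.68
Ending inventory (cost pool remaining) = $3,013.57
Check: goods available $19,952.25 = COGS $16,938.68 + ending $3,013.57

Ending inventory = $3,013.57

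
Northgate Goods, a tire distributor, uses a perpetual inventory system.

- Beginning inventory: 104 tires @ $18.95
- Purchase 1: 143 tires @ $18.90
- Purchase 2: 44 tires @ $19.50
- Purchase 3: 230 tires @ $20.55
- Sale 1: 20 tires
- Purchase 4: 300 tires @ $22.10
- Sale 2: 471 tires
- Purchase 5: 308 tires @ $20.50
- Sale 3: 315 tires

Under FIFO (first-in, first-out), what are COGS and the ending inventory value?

Sale 1 (20) [FIFO — oldest first]: 20 @ $18.95 = $379.00
Sale 2 (471) [FIFO — oldest first]: 84 @ $18.95 + 143 @ $18.90 + 44 @ $19.50 + 200 @ $20.55 = $9,262.50
Sale 3 (315) [FIFO — oldest first]: 30 @ $20.55 + 285 @ $22.10 = $6,915.00
Total COGS = $379.00 + $9,262.50 + $6,915.00 = $16,556.50
Ending inventory: 15 @ $22.10 + 308 @ $20.50 = $6,645.50

COGS = $16,556.50; ending inventory = $6,645.50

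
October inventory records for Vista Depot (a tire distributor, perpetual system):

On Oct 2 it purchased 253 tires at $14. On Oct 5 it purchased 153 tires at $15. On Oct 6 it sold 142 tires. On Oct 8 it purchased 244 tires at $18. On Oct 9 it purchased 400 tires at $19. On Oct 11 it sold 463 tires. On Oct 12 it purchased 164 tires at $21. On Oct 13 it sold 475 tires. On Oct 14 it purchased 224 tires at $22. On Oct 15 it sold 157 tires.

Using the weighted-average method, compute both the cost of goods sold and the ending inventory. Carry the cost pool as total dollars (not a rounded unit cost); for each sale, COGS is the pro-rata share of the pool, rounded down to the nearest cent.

COGS = $22,052.84; ending inventory = $4,148.16

After Oct 2: 253 on hand, pool $3,542.00 (≈ $14.0000 each)
After Oct 5: 406 on hand, pool $5,837.00 (≈ $14.3768 each)
Oct 6, sell 142: 142/406 × $5,837.00 → $2,041.51
After Oct 8: 508 on hand, pool $8,187.49 (≈ $16.1171 each)
After Oct 9: 908 on hand, pool $15,787.49 (≈ $17.3871 each)
Oct 11, sell 463: 463/908 × $15,787.49 → $8,050.22
After Oct 12: 609 on hand, pool $11,181.27 (≈ $18.3600 each)
Oct 13, sell 475: 475/609 × $11,181.27 → $8,721.02
After Oct 14: 358 on hand, pool $7,388.25 (≈ $20.6376 each)
Oct 15, sell 157: 157/358 × $7,388.25 → $3,240.09
Total COGS = $2,041.51 + $8,050.22 + $8,721.02 + $3,240.09 = $22,052.84
Ending inventory (cost pool remaining) = $4,148.16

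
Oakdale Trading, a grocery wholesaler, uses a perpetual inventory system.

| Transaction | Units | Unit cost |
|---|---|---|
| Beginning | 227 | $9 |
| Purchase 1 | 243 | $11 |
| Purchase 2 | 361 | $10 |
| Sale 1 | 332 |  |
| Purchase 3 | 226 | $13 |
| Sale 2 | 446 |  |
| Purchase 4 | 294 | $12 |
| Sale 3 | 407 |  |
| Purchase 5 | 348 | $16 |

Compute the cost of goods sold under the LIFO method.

Sale 1 (332) [LIFO — newest first]: 332 @ $10 = $3,320
Sale 2 (446) [LIFO — newest first]: 226 @ $13 + 29 @ $10 + 191 @ $11 = $5,329
Sale 3 (407) [LIFO — newest first]: 294 @ $12 + 52 @ $11 + 61 @ $9 = $4,649
Total COGS = $3,320 + $5,329 + $4,649 = $13,298
Ending inventory: 166 @ $9 + 348 @ $16 = $7,062

COGS = $13,298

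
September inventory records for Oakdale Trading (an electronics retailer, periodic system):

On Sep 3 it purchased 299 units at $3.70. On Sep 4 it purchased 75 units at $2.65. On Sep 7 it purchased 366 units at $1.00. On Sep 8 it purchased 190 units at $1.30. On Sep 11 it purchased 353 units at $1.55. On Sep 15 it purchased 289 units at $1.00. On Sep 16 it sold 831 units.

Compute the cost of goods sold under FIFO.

Sep 16, 831 sold [FIFO — oldest first]: 299 @ $3.70 + 75 @ $2.65 + 366 @ $1.00 + 91 @ $1.30 = $1,789.35
Ending inventory: 99 @ $1.30 + 353 @ $1.55 + 289 @ $1.00 = $964.85

COGS = $1,789.35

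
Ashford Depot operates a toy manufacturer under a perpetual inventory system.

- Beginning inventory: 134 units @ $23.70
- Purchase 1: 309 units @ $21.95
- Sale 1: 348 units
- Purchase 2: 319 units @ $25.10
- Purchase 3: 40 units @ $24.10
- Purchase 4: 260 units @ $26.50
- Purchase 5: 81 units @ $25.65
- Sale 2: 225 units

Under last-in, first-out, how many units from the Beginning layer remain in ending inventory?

95

Sale 1 (348) [LIFO — newest first]: 309 @ $21.95 + 39 @ $23.70 = $7,706.85
Sale 2 (225) [LIFO — newest first]: 81 @ $25.65 + 144 @ $26.50 = $5,893.65
Total COGS = $7,706.85 + $5,893.65 = $13,600.50
Ending inventory: 95 @ $23.70 + 319 @ $25.10 + 40 @ $24.10 + 116 @ $26.50 = $14,296.40
Check: goods available $27,896.90 = COGS $13,600.50 + ending $14,296.40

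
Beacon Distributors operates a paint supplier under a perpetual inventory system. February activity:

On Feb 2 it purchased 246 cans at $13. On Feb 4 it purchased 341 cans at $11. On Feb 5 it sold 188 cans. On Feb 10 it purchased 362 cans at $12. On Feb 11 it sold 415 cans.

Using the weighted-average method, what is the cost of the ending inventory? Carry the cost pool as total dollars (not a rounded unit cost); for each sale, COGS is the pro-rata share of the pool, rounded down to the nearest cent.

After Feb 2: 246 on hand, pool $3,198.00 (≈ $13.0000 each)
After Feb 4: 587 on hand, pool $6,949.00 (≈ $11.8382 each)
Feb 5, sell 188: 188/587 × $6,949.00 → $2,225.57
After Feb 10: 761 on hand, pool $9,067.43 (≈ $11.9152 each)
Feb 11, sell 415: 415/761 × $9,067.43 → $4,944.78
Total COGS = $2,225.57 + $4,944.78 = $7,170.35
Ending inventory (cost pool remaining) = $4,122.65

Ending inventory = $4,122.65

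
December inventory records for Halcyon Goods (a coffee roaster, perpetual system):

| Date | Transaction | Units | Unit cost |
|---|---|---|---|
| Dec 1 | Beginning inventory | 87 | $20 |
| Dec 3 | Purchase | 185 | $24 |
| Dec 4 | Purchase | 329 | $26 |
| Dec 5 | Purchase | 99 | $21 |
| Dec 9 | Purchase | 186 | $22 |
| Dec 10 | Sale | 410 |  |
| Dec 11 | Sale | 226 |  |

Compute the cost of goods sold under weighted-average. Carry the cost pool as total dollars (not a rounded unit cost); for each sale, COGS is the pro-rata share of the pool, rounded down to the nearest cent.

COGS = $15,006.29

After Dec 1: 87 on hand, pool $1,740.00 (≈ $20.0000 each)
After Dec 3: 272 on hand, pool $6,180.00 (≈ $22.7206 each)
After Dec 4: 601 on hand, pool $14,734.00 (≈ $24.5158 each)
After Dec 5: 700 on hand, pool $16,813.00 (≈ $24.0186 each)
After Dec 9: 886 on hand, pool $20,905.00 (≈ $23.5948 each)
Dec 10, sell 410: 410/886 × $20,905.00 → $9,673.87
Dec 11, sell 226: 226/476 × $11,231.13 → $5,332.42
Total COGS = $9,673.87 + $5,332.42 = $15,006.29
Ending inventory (cost pool remaining) = $5,898.71
Check: goods available $20,905.00 = COGS $15,006.29 + ending $5,898.71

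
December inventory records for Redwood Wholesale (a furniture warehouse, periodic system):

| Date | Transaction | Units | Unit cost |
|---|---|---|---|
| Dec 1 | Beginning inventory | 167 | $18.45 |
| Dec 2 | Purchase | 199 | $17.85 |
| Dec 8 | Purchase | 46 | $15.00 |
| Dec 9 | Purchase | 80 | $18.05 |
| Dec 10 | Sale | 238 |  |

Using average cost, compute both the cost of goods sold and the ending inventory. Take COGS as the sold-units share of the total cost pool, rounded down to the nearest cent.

COGS = $4,241.09; ending inventory = $4,526.21

Dec 10, sell 238: 238/492 × $8,767.30 → $4,241.09
Ending inventory (cost pool remaining) = $4,526.21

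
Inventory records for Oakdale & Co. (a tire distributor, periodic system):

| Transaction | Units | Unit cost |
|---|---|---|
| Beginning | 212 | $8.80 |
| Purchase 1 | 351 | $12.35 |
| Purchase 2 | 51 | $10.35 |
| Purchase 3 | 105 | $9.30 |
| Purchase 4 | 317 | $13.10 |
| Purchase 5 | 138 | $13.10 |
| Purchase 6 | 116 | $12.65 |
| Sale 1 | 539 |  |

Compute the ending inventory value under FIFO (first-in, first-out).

Sale 1 (539) [FIFO — oldest first]: 212 @ $8.80 + 327 @ $12.35 = $5,904.05
Ending inventory: 24 @ $12.35 + 51 @ $10.35 + 105 @ $9.30 + 317 @ $13.10 + 138 @ $13.10 + 116 @ $12.65 = $9,228.65

Ending inventory = $9,228.65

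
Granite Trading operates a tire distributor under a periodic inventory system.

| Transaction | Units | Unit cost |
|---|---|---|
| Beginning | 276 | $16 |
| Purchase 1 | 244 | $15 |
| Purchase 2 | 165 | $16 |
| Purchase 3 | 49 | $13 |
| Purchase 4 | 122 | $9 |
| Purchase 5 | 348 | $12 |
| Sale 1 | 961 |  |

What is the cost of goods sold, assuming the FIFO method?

Sale 1 (961) [FIFO — oldest first]: 276 @ $16 + 244 @ $15 + 165 @ $16 + 49 @ $13 + 122 @ $9 + 105 @ $12 = $13,711
Ending inventory: 243 @ $12 = $2,916
Check: goods available $16,627 = COGS $13,711 + ending $2,916

COGS = $13,711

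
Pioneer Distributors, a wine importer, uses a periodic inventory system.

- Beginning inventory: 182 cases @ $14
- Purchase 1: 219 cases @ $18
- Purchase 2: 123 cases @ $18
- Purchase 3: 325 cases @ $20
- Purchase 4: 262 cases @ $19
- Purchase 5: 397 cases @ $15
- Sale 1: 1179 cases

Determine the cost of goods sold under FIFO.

Sale 1 (1179) [FIFO — oldest first]: 182 @ $14 + 219 @ $18 + 123 @ $18 + 325 @ $20 + 262 @ $19 + 68 @ $15 = $21,202
Ending inventory: 329 @ $15 = $4,935

COGS = $21,202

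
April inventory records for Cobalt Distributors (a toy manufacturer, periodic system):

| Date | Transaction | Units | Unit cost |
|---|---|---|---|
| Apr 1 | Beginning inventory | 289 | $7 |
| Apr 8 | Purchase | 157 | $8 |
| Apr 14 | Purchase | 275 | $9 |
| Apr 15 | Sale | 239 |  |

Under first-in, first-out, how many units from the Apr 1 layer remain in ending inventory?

Apr 15, 239 sold [FIFO — oldest first]: 239 @ $7 = $1,673
Ending inventory: 50 @ $7 + 157 @ $8 + 275 @ $9 = $4,081

50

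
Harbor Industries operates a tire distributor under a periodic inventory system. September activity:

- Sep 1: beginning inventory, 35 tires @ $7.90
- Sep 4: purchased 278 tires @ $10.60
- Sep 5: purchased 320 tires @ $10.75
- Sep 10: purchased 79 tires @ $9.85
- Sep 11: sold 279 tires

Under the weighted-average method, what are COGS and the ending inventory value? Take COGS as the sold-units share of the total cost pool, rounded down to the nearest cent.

COGS = $2,915.96; ending inventory = $4,525.49

Sep 11, sell 279: 279/712 × $7,441.45 → $2,915.96
Ending inventory (cost pool remaining) = $4,525.49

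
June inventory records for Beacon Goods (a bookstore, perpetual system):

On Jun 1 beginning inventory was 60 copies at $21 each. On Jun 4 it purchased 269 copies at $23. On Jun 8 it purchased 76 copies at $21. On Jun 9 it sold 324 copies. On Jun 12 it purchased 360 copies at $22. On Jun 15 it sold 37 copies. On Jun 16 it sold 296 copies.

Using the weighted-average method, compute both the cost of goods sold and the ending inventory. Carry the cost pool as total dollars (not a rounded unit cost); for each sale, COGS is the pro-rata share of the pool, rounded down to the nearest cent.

After Jun 1: 60 on hand, pool $1,260.00 (≈ $21.0000 each)
After Jun 4: 329 on hand, pool $7,447.00 (≈ $22.6353 each)
After Jun 8: 405 on hand, pool $9,043.00 (≈ $22.3284 each)
Jun 9, sell 324: 324/405 × $9,043.00 → $7,234.40
After Jun 12: 441 on hand, pool $9,728.60 (≈ $22.0603 each)
Jun 15, sell 37: 37/441 × $9,728.60 → $816.23
Jun 16, sell 296: 296/404 × $8,912.37 → $6,529.85
Total COGS = $7,234.40 + $816.23 + $6,529.85 = $14,580.48
Ending inventory (cost pool remaining) = $2,382.52
Check: goods available $16,963.00 = COGS $14,580.48 + ending $2,382.52

COGS = $14,580.48; ending inventory = $2,382.52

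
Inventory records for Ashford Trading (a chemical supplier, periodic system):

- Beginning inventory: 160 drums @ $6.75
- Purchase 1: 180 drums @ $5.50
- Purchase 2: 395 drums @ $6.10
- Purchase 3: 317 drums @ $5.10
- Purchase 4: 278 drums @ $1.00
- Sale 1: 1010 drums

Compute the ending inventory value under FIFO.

Sale 1 (1010) [FIFO — oldest first]: 160 @ $6.75 + 180 @ $5.50 + 395 @ $6.10 + 275 @ $5.10 = $5,882.00
Ending inventory: 42 @ $5.10 + 278 @ $1.00 = $492.20
Check: goods available $6,374.20 = COGS $5,882.00 + ending $492.20

Ending inventory = $492.20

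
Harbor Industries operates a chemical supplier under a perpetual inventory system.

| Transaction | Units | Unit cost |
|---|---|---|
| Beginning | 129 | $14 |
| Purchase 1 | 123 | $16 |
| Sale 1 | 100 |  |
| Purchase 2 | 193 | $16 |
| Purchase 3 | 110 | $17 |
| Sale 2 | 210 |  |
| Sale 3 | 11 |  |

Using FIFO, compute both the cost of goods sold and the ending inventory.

COGS = $4,878; ending inventory = $3,854

Sale 1 (100) [FIFO — oldest first]: 100 @ $14 = $1,400
Sale 2 (210) [FIFO — oldest first]: 29 @ $14 + 123 @ $16 + 58 @ $16 = $3,302
Sale 3 (11) [FIFO — oldest first]: 11 @ $16 = $176
Total COGS = $1,400 + $3,302 + $176 = $4,878
Ending inventory: 124 @ $16 + 110 @ $17 = $3,854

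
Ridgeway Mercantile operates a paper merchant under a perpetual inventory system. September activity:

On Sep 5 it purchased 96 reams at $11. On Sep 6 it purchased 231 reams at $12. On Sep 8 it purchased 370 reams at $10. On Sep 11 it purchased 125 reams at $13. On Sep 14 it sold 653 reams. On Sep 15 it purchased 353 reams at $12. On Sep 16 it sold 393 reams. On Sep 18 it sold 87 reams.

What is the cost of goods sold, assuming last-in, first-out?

COGS = $12,927

Sep 14, 653 sold [LIFO — newest first]: 125 @ $13 + 370 @ $10 + 158 @ $12 = $7,221
Sep 16, 393 sold [LIFO — newest first]: 353 @ $12 + 40 @ $12 = $4,716
Sep 18, 87 sold [LIFO — newest first]: 33 @ $12 + 54 @ $11 = $990
Total COGS = $7,221 + $4,716 + $990 = $12,927
Ending inventory: 42 @ $11 = $462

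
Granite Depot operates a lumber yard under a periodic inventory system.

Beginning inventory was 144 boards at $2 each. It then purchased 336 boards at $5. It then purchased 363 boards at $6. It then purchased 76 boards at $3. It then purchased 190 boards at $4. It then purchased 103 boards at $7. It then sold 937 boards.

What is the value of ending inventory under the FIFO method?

Ending inventory = $1,409

Sale 1 (937) [FIFO — oldest first]: 144 @ $2 + 336 @ $5 + 363 @ $6 + 76 @ $3 + 18 @ $4 = $4,446
Ending inventory: 172 @ $4 + 103 @ $7 = $1,409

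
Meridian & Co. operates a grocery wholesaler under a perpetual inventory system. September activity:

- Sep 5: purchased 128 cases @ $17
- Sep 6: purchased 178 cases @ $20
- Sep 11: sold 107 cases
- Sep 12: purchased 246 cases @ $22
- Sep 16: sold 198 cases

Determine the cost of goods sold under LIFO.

COGS = $6,496

Sep 11, 107 sold [LIFO — newest first]: 107 @ $20 = $2,140
Sep 16, 198 sold [LIFO — newest first]: 198 @ $22 = $4,356
Total COGS = $2,140 + $4,356 = $6,496
Ending inventory: 128 @ $17 + 71 @ $20 + 48 @ $22 = $4,652
Check: goods available $11,148 = COGS $6,496 + ending $4,652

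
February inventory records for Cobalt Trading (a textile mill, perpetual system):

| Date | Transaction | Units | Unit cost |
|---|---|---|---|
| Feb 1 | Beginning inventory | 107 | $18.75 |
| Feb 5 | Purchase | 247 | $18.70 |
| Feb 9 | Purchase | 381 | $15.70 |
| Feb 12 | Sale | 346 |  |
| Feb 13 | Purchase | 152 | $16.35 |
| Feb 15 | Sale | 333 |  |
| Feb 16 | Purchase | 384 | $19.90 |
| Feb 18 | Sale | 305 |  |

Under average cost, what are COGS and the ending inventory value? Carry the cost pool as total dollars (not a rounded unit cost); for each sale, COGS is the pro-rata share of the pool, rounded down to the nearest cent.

After Feb 1: 107 on hand, pool $2,006.25 (≈ $18.7500 each)
After Feb 5: 354 on hand, pool $6,625.15 (≈ $18.7151 each)
After Feb 9: 735 on hand, pool $12,606.85 (≈ $17.1522 each)
Feb 12, sell 346: 346/735 × $12,606.85 → $5,934.65
After Feb 13: 541 on hand, pool $9,157.40 (≈ $16.9268 each)
Feb 15, sell 333: 333/541 × $9,157.40 → $5,636.62
After Feb 16: 592 on hand, pool $11,162.38 (≈ $18.8554 each)
Feb 18, sell 305: 305/592 × $11,162.38 → $5,750.88
Total COGS = $5,934.65 + $5,636.62 + $5,750.88 = $17,322.15
Ending inventory (cost pool remaining) = $5,411.50
Check: goods available $22,733.65 = COGS $17,322.15 + ending $5,411.50

COGS = $17,322.15; ending inventory = $5,411.50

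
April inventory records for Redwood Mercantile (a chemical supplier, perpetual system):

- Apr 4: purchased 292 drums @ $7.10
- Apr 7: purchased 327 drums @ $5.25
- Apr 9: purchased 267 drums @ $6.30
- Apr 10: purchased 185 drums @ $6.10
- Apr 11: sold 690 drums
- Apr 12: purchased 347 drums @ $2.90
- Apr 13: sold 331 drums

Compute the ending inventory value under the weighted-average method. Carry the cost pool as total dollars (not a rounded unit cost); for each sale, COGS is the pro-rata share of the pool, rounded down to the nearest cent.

Ending inventory = $1,829.26

After Apr 4: 292 on hand, pool $2,073.20 (≈ $7.1000 each)
After Apr 7: 619 on hand, pool $3,789.95 (≈ $6.1227 each)
After Apr 9: 886 on hand, pool $5,472.05 (≈ $6.1761 each)
After Apr 10: 1071 on hand, pool $6,600.55 (≈ $6.1630 each)
Apr 11, sell 690: 690/1071 × $6,600.55 → $4,252.45
After Apr 12: 728 on hand, pool $3,354.40 (≈ $4.6077 each)
Apr 13, sell 331: 331/728 × $3,354.40 → $1,525.14
Total COGS = $4,252.45 + $1,525.14 = $5,777.59
Ending inventory (cost pool remaining) = $1,829.26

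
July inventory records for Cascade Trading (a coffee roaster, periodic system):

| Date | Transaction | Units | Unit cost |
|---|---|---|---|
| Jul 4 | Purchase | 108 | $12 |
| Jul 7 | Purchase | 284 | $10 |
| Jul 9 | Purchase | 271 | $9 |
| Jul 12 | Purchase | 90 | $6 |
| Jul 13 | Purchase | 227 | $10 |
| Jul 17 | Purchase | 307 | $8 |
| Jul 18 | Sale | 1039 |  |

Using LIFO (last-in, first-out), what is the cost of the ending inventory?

Ending inventory = $2,696

Jul 18, 1039 sold [LIFO — newest first]: 307 @ $8 + 227 @ $10 + 90 @ $6 + 271 @ $9 + 144 @ $10 = $9,145
Ending inventory: 108 @ $12 + 140 @ $10 = $2,696
Check: goods available $11,841 = COGS $9,145 + ending $2,696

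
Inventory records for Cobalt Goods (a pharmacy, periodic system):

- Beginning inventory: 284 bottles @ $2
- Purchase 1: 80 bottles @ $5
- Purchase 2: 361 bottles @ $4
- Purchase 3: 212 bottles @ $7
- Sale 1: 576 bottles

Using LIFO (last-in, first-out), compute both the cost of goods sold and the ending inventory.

Sale 1 (576) [LIFO — newest first]: 212 @ $7 + 361 @ $4 + 3 @ $5 = $2,943
Ending inventory: 284 @ $2 + 77 @ $5 = $953
Check: goods available $3,896 = COGS $2,943 + ending $953

COGS = $2,943; ending inventory = $953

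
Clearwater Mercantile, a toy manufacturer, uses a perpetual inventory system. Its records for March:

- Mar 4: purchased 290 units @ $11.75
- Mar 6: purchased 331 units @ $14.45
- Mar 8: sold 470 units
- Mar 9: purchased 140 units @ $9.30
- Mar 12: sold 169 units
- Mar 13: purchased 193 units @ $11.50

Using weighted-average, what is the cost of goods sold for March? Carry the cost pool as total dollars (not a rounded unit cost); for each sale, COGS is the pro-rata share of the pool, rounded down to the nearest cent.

After Mar 4: 290 on hand, pool $3,407.50 (≈ $11.7500 each)
After Mar 6: 621 on hand, pool $8,190.45 (≈ $13.1891 each)
Mar 8, sell 470: 470/621 × $8,190.45 → $6,198.89
After Mar 9: 291 on hand, pool $3,293.56 (≈ $11.3181 each)
Mar 12, sell 169: 169/291 × $3,293.56 → $1,912.75
After Mar 13: 315 on hand, pool $3,600.31 (≈ $11.4296 each)
Total COGS = $6,198.89 + $1,912.75 = $8,111.64
Ending inventory (cost pool remaining) = $3,600.31
Check: goods available $11,711.95 = COGS $8,111.64 + ending $3,600.31

COGS = $8,111.64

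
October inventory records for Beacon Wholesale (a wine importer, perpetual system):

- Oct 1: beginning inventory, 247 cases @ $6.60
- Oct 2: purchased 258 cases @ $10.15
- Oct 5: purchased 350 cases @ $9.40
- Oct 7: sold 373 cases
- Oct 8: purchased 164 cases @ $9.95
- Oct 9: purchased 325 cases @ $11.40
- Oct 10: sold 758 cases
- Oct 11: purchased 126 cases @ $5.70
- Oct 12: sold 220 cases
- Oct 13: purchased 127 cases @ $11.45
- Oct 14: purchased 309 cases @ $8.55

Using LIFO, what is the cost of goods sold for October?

Oct 7, 373 sold [LIFO — newest first]: 350 @ $9.40 + 23 @ $10.15 = $3,523.45
Oct 10, 758 sold [LIFO — newest first]: 325 @ $11.40 + 164 @ $9.95 + 235 @ $10.15 + 34 @ $6.60 = $7,946.45
Oct 12, 220 sold [LIFO — newest first]: 126 @ $5.70 + 94 @ $6.60 = $1,338.60
Total COGS = $3,523.45 + $7,946.45 + $1,338.60 = $12,808.50
Ending inventory: 119 @ $6.60 + 127 @ $11.45 + 309 @ $8.55 = $4,881.50
Check: goods available $17,690.00 = COGS $12,808.50 + ending $4,881.50

COGS = $12,808.50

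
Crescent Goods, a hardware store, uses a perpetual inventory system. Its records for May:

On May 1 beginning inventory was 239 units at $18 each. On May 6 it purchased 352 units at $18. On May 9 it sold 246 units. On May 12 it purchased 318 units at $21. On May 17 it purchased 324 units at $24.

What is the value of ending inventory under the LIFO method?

May 9, 246 sold [LIFO — newest first]: 246 @ $18 = $4,428
Ending inventory: 239 @ $18 + 106 @ $18 + 318 @ $21 + 324 @ $24 = $20,664

Ending inventory = $20,664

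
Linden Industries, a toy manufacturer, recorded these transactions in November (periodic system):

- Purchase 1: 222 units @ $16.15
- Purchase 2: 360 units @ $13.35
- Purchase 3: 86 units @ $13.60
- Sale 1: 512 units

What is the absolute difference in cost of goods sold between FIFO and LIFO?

FIFO COGS: 222 @ $16.15 + 290 @ $13.35 = $7,456.80
LIFO COGS: 86 @ $13.60 + 360 @ $13.35 + 66 @ $16.15 = $7,041.50
Difference = |$7,456.80 − $7,041.50| = $415.30

$415.30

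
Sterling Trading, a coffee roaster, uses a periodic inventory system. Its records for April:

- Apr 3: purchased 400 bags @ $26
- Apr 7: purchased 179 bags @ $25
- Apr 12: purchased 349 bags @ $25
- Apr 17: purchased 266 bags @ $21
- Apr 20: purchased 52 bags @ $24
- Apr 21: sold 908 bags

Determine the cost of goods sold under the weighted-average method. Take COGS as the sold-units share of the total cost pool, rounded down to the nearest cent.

COGS = $22,178.22

Apr 21, sell 908: 908/1246 × $30,434.00 → $22,178.22
Ending inventory (cost pool remaining) = $8,255.78
Check: goods available $30,434.00 = COGS $22,178.22 + ending $8,255.78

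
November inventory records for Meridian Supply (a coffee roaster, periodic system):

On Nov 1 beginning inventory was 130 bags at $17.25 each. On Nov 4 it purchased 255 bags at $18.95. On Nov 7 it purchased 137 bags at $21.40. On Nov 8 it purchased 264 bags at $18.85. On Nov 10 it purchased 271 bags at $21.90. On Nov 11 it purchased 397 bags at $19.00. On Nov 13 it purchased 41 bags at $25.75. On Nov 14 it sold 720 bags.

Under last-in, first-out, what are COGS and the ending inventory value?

COGS = $14,741.00; ending inventory = $14,775.60

Nov 14, 720 sold [LIFO — newest first]: 41 @ $25.75 + 397 @ $19.00 + 271 @ $21.90 + 11 @ $18.85 = $14,741.00
Ending inventory: 130 @ $17.25 + 255 @ $18.95 + 137 @ $21.40 + 253 @ $18.85 = $14,775.60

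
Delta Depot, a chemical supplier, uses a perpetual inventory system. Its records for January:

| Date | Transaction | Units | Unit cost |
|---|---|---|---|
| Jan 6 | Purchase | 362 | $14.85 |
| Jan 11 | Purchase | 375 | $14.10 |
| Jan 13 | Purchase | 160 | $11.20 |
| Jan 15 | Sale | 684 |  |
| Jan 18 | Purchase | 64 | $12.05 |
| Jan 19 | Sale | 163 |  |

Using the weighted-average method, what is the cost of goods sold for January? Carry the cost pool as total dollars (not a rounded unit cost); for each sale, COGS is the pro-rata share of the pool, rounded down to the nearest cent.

COGS = $11,691.80

After Jan 6: 362 on hand, pool $5,375.70 (≈ $14.8500 each)
After Jan 11: 737 on hand, pool $10,663.20 (≈ $14.4684 each)
After Jan 13: 897 on hand, pool $12,455.20 (≈ $13.8854 each)
Jan 15, sell 684: 684/897 × $12,455.20 → $9,497.61
After Jan 18: 277 on hand, pool $3,728.79 (≈ $13.4613 each)
Jan 19, sell 163: 163/277 × $3,728.79 → $2,194.19
Total COGS = $9,497.61 + $2,194.19 = $11,691.80
Ending inventory (cost pool remaining) = $1,534.60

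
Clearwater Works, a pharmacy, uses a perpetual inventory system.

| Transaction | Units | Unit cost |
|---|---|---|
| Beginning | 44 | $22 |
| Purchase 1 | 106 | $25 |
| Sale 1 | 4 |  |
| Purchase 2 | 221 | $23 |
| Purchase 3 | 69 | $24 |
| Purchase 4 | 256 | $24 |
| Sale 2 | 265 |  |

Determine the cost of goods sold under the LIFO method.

Sale 1 (4) [LIFO — newest first]: 4 @ $25 = $100
Sale 2 (265) [LIFO — newest first]: 256 @ $24 + 9 @ $24 = $6,360
Total COGS = $100 + $6,360 = $6,460
Ending inventory: 44 @ $22 + 102 @ $25 + 221 @ $23 + 60 @ $24 = $10,041
Check: goods available $16,501 = COGS $6,460 + ending $10,041

COGS = $6,460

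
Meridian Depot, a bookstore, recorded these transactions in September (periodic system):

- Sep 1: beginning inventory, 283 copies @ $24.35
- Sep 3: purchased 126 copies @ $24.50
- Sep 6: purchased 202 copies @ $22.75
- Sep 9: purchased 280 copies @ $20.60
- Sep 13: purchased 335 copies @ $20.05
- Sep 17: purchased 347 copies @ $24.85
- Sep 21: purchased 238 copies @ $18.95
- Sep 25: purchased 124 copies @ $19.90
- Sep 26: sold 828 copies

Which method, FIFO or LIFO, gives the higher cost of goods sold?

FIFO COGS: 283 @ $24.35 + 126 @ $24.50 + 202 @ $22.75 + 217 @ $20.60 = $19,043.75
LIFO COGS: 124 @ $19.90 + 238 @ $18.95 + 347 @ $24.85 + 119 @ $20.05 = $17,986.60

FIFO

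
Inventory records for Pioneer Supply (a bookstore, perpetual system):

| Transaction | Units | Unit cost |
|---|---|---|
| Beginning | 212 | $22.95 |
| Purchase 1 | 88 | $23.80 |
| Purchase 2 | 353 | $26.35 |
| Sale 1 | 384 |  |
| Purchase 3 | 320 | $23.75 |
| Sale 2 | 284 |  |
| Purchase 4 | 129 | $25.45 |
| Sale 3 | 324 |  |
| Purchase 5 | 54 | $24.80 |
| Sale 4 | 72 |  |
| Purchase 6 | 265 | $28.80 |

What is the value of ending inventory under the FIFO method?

Sale 1 (384) [FIFO — oldest first]: 212 @ $22.95 + 88 @ $23.80 + 84 @ $26.35 = $9,173.20
Sale 2 (284) [FIFO — oldest first]: 269 @ $26.35 + 15 @ $23.75 = $7,444.40
Sale 3 (324) [FIFO — oldest first]: 305 @ $23.75 + 19 @ $25.45 = $7,727.30
Sale 4 (72) [FIFO — oldest first]: 72 @ $25.45 = $1,832.40
Total COGS = $9,173.20 + $7,444.40 + $7,727.30 + $1,832.40 = $26,177.30
Ending inventory: 38 @ $25.45 + 54 @ $24.80 + 265 @ $28.80 = $9,938.30
Check: goods available $36,115.60 = COGS $26,177.30 + ending $9,938.30

Ending inventory = $9,938.30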